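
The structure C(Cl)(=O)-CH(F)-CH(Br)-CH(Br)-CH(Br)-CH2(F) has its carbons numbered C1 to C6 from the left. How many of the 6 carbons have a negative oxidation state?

1

Count +1 for every bond to an atom more electronegative than carbon and −1 for every bond to one less electronegative; C–C bonds are 0. Tallying each carbon:
C1: 1C, 2O, 1Cl → 0 + 2 + 1 = +3
C2: 2C, 1H, 1F → 0 − 1 + 1 = 0
C3: 2C, 1H, 1Br → 0 − 1 + 1 = 0
C4: 2C, 1H, 1Br → 0 − 1 + 1 = 0
C5: 2C, 1H, 1Br → 0 − 1 + 1 = 0
C6: 1C, 2H, 1F → 0 − 2 + 1 = -1
1 carbon (C6) meets the condition.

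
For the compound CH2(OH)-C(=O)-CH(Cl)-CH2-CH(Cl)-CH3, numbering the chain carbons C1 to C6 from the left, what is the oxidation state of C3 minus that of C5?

C3: 2C, 1H, 1Cl → 0 − 1 + 1 = 0
C5: 2C, 1H, 1Cl → 0 − 1 + 1 = 0
Difference: 0 − (0) = 0.

0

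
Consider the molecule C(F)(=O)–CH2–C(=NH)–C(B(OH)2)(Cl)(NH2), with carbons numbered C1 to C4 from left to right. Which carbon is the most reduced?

C2

Bonds to more-electronegative neighbours contribute +1 each, bonds to H or metals contribute −1 each, and C–C bonds contribute 0. Tallying each carbon:
C1: 1C, 2O, 1F → 0 + 2 + 1 = +3
C2: 2C, 2H → 0 − 2 = -2
C3: 2C, 2N → 0 + 2 = +2
C4: 1C, 1N, 1Cl, 1B → 0 + 1 + 1 − 1 = +1
The most reduced carbon is C2 at -2.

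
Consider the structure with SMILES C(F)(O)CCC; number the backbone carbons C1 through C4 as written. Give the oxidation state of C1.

+1

Count +1 for every bond to an atom more electronegative than carbon and −1 for every bond to one less electronegative; C–C bonds are 0.
C1 has one bond to C (0), one bond to F (+1), one bond to H (-1), one bond to O (+1).
Oxidation state = 0 + 1 − 1 + 1 = +1.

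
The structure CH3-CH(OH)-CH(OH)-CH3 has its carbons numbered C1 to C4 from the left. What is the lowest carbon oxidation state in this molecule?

Bonds to more-electronegative neighbours contribute +1 each, bonds to H or metals contribute −1 each, and C–C bonds contribute 0. Tallying each carbon:
C1: 1C, 3H → 0 − 3 = -3
C2: 2C, 1H, 1O → 0 − 1 + 1 = 0
C3: 2C, 1H, 1O → 0 − 1 + 1 = 0
C4: 1C, 3H → 0 − 3 = -3
The lowest value is -3.

-3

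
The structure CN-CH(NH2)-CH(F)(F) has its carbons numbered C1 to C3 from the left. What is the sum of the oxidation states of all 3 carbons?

+4

Tallying each carbon's bonds:
C1: 1C, 3N → 0 + 3 = +3
C2: 2C, 1H, 1N → 0 − 1 + 1 = 0
C3: 1C, 1H, 2F → 0 − 1 + 2 = +1
Sum = +3 + 0 + 1 = +4.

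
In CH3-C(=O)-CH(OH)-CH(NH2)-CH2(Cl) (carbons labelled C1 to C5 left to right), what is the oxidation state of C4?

0

Bonds to more-electronegative neighbours contribute +1 each, bonds to H or metals contribute −1 each, and C–C bonds contribute 0.
C4 has one bond to C (0), one bond to C (0), one bond to N (+1), one bond to H (-1).
Oxidation state = 0 + 0 + 1 − 1 = 0.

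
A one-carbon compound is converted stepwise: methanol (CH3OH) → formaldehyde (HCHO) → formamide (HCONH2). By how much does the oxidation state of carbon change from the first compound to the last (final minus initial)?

+4

Carbon oxidation states along the series — methanol: -2, formaldehyde: 0, formamide: +2.
Net change = +2 − (-2) = +4.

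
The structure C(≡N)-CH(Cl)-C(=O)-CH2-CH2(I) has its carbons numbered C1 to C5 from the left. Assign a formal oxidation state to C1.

Bonds to more-electronegative neighbours contribute +1 each, bonds to H or metals contribute −1 each, and C–C bonds contribute 0.
C1 has one bond to C (0), a triple bond to N (3×+1 = +3).
Oxidation state = 0 + 3 = +3.

+3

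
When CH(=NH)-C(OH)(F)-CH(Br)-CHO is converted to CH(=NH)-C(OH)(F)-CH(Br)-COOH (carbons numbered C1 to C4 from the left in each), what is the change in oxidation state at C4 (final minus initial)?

Before: C4 has 1 bond to C, 1 bond to H, 2 bonds to O → oxidation state +1.
After: C4 has 1 bond to C, 3 bonds to O → oxidation state +3.
Δ = +3 − (+1) = +2, so this is an oxidation at C4.

+2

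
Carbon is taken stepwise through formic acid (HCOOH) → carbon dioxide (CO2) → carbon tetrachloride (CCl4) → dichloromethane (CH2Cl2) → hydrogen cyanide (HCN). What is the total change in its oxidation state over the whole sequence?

0

Carbon oxidation states along the series — formic acid: +2, carbon dioxide: +4, carbon tetrachloride: +4, dichloromethane: 0, hydrogen cyanide: +2.
Net change = +2 − (+2) = 0.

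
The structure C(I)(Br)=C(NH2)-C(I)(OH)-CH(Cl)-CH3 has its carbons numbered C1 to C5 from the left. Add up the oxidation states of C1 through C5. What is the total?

+2

Each bond to a more electronegative atom (O, N, halogen) counts +1, each bond to a less electronegative atom (H, metal, B, Si) counts −1, and each C–C bond counts 0. Tallying each carbon:
C1: 2C, 1Br, 1I → 0 + 1 + 1 = +2
C2: 3C, 1N → 0 + 1 = +1
C3: 2C, 1O, 1I → 0 + 1 + 1 = +2
C4: 2C, 1H, 1Cl → 0 − 1 + 1 = 0
C5: 1C, 3H → 0 − 3 = -3
Sum = +2 + 1 + 2 + 0 − 3 = +2.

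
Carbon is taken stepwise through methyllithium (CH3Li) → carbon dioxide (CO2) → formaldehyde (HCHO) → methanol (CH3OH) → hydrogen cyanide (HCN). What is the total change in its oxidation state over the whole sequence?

Carbon oxidation states along the series — methyllithium: -4, carbon dioxide: +4, formaldehyde: 0, methanol: -2, hydrogen cyanide: +2.
Net change = +2 − (-4) = +6.

+6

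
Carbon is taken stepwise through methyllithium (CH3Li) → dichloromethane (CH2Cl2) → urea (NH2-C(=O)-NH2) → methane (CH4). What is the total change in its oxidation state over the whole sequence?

0

Carbon oxidation states along the series — methyllithium: -4, dichloromethane: 0, urea: +4, methane: -4.
Net change = -4 − (-4) = 0.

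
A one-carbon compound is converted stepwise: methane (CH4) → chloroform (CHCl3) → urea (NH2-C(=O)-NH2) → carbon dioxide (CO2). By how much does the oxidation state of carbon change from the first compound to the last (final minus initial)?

+8

Carbon oxidation states along the series — methane: -4, chloroform: +2, urea: +4, carbon dioxide: +4.
Net change = +4 − (-4) = +8.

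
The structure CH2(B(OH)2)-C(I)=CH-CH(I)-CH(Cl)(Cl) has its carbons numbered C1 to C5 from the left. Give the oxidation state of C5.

+1

Count +1 for every bond to an atom more electronegative than carbon and −1 for every bond to one less electronegative; C–C bonds are 0.
C5 has one bond to C (0), one bond to Cl (+1), one bond to Cl (+1), one bond to H (-1).
Oxidation state = 0 + 1 + 1 − 1 = +1.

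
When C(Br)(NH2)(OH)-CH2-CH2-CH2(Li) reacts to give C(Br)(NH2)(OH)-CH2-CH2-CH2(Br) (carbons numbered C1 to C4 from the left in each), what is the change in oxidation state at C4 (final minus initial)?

Before: C4 has 1 bond to C, 2 bonds to H, 1 bond to Li → oxidation state -3.
After: C4 has 1 bond to C, 2 bonds to H, 1 bond to Br → oxidation state -1.
Δ = -1 − (-3) = +2, so this is an oxidation at C4.

+2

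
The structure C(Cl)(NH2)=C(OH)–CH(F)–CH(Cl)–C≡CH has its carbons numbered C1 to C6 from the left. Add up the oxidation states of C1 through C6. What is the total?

+2

Tallying each carbon's bonds:
C1: 2C, 1N, 1Cl → 0 + 1 + 1 = +2
C2: 3C, 1O → 0 + 1 = +1
C3: 2C, 1H, 1F → 0 − 1 + 1 = 0
C4: 2C, 1H, 1Cl → 0 − 1 + 1 = 0
C5: 4C → 0 = 0
C6: 3C, 1H → 0 − 1 = -1
Sum = +2 + 1 + 0 + 0 + 0 − 1 = +2.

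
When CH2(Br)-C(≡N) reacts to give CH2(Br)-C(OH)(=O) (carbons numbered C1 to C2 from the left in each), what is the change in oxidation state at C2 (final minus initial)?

0

Before: C2 has 1 bond to C, 3 bonds to N → oxidation state +3.
After: C2 has 1 bond to C, 3 bonds to O → oxidation state +3.
Δ = +3 − (+3) = 0, so no net redox change at C2.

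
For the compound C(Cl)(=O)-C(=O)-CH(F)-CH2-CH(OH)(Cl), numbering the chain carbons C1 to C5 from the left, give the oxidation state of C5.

C5 has one bond to C (0), one bond to H (-1), one bond to O (+1), one bond to Cl (+1).
Oxidation state = 0 − 1 + 1 + 1 = +1.

+1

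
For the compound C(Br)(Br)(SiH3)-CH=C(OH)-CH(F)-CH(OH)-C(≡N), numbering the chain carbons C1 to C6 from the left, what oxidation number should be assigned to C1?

Assign +1 per bond to O/N/halogen, −1 per bond to H or an electropositive element, and 0 per bond to carbon.
C1 has one bond to C (0), one bond to Br (+1), one bond to Br (+1), one bond to Si (-1).
Oxidation state = 0 + 1 + 1 − 1 = +1.

+1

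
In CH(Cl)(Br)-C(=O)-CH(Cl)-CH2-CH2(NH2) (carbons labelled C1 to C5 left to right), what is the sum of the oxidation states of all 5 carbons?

Count +1 for every bond to an atom more electronegative than carbon and −1 for every bond to one less electronegative; C–C bonds are 0. Tallying each carbon:
C1: 1C, 1H, 1Cl, 1Br → 0 − 1 + 1 + 1 = +1
C2: 2C, 2O → 0 + 2 = +2
C3: 2C, 1H, 1Cl → 0 − 1 + 1 = 0
C4: 2C, 2H → 0 − 2 = -2
C5: 1C, 2H, 1N → 0 − 2 + 1 = -1
Sum = +1 + 2 + 0 − 2 − 1 = 0.

0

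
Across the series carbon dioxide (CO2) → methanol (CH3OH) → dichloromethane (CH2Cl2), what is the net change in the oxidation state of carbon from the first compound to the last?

-4

Carbon oxidation states along the series — carbon dioxide: +4, methanol: -2, dichloromethane: 0.
Net change = 0 − (+4) = -4.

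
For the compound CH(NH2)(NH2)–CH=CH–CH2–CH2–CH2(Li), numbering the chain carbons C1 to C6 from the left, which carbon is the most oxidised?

Tallying each carbon's bonds:
C1: 1C, 1H, 2N → 0 − 1 + 2 = +1
C2: 3C, 1H → 0 − 1 = -1
C3: 3C, 1H → 0 − 1 = -1
C4: 2C, 2H → 0 − 2 = -2
C5: 2C, 2H → 0 − 2 = -2
C6: 1C, 2H, 1Li → 0 − 2 − 1 = -3
The most oxidised carbon is C1 at +1.

C1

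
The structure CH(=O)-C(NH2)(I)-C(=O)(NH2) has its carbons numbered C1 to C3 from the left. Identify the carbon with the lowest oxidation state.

C1

Tallying each carbon's bonds:
C1: 1C, 1H, 2O → 0 − 1 + 2 = +1
C2: 2C, 1N, 1I → 0 + 1 + 1 = +2
C3: 1C, 2O, 1N → 0 + 2 + 1 = +3
The most reduced carbon is C1 at +1.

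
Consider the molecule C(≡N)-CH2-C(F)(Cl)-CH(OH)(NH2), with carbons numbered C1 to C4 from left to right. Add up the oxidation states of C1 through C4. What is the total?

Assign +1 per bond to O/N/halogen, −1 per bond to H or an electropositive element, and 0 per bond to carbon. Tallying each carbon:
C1: 1C, 3N → 0 + 3 = +3
C2: 2C, 2H → 0 − 2 = -2
C3: 2C, 1F, 1Cl → 0 + 1 + 1 = +2
C4: 1C, 1H, 1O, 1N → 0 − 1 + 1 + 1 = +1
Sum = +3 − 2 + 2 + 1 = +4.

+4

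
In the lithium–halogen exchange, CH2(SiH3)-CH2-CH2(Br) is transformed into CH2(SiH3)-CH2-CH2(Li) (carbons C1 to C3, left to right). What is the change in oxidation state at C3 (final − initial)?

Before: C3 has 1 bond to C, 2 bonds to H, 1 bond to Br → oxidation state -1.
After: C3 has 1 bond to C, 2 bonds to H, 1 bond to Li → oxidation state -3.
Δ = -3 − (-1) = -2, so this is a reduction at C3.

-2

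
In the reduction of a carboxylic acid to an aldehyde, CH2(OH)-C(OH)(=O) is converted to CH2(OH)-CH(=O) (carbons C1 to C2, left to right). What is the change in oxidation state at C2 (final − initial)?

Before: C2 has 1 bond to C, 3 bonds to O → oxidation state +3.
After: C2 has 1 bond to C, 1 bond to H, 2 bonds to O → oxidation state +1.
Δ = +1 − (+3) = -2, so this is a reduction at C2.

-2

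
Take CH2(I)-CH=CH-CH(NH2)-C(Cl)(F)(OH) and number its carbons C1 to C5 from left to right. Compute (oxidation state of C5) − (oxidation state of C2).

C5: 1C, 1O, 1F, 1Cl → 0 + 1 + 1 + 1 = +3
C2: 3C, 1H → 0 − 1 = -1
Difference: +3 − (-1) = +4.

+4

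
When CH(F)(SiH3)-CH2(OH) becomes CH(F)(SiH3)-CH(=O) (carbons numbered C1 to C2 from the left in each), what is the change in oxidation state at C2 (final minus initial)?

+2

Before: C2 has 1 bond to C, 2 bonds to H, 1 bond to O → oxidation state -1.
After: C2 has 1 bond to C, 1 bond to H, 2 bonds to O → oxidation state +1.
Δ = +1 − (-1) = +2, so this is an oxidation at C2.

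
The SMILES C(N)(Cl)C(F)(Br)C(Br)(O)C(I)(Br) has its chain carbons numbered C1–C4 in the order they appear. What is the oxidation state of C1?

+1

Assign +1 per bond to O/N/halogen, −1 per bond to H or an electropositive element, and 0 per bond to carbon.
C1 has one bond to C (0), one bond to H (-1), one bond to N (+1), one bond to Cl (+1).
Oxidation state = 0 − 1 + 1 + 1 = +1.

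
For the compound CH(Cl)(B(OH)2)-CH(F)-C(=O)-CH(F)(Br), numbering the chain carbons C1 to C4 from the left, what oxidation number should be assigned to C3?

C3 has one bond to C (0), one bond to C (0), a double bond to O (2×+1 = +2).
Oxidation state = 0 + 0 + 2 = +2.

+2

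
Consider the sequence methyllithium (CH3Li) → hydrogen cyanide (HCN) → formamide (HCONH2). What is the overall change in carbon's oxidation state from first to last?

+6

Carbon oxidation states along the series — methyllithium: -4, hydrogen cyanide: +2, formamide: +2.
Net change = +2 − (-4) = +6.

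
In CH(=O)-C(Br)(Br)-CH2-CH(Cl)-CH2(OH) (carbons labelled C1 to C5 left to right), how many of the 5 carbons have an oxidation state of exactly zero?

1

Tallying each carbon's bonds:
C1: 1C, 1H, 2O → 0 − 1 + 2 = +1
C2: 2C, 2Br → 0 + 2 = +2
C3: 2C, 2H → 0 − 2 = -2
C4: 2C, 1H, 1Cl → 0 − 1 + 1 = 0
C5: 1C, 2H, 1O → 0 − 2 + 1 = -1
1 carbon (C4) meets the condition.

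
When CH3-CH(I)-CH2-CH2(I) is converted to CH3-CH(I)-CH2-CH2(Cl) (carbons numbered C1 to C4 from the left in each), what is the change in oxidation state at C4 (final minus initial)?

0

Before: C4 has 1 bond to C, 2 bonds to H, 1 bond to I → oxidation state -1.
After: C4 has 1 bond to C, 2 bonds to H, 1 bond to Cl → oxidation state -1.
Δ = -1 − (-1) = 0, so no net redox change at C4.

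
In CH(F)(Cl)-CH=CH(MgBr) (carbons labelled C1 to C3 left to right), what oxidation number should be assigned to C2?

-1

Count +1 for every bond to an atom more electronegative than carbon and −1 for every bond to one less electronegative; C–C bonds are 0.
C2 has one bond to C (0), a double bond to C (2×0 = 0), one bond to H (-1).
Oxidation state = 0 + 0 − 1 = -1.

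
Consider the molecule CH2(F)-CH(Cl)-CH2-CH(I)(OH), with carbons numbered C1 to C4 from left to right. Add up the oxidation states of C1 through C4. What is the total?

-2

Count +1 for every bond to an atom more electronegative than carbon and −1 for every bond to one less electronegative; C–C bonds are 0. Tallying each carbon:
C1: 1C, 2H, 1F → 0 − 2 + 1 = -1
C2: 2C, 1H, 1Cl → 0 − 1 + 1 = 0
C3: 2C, 2H → 0 − 2 = -2
C4: 1C, 1H, 1O, 1I → 0 − 1 + 1 + 1 = +1
Sum = -1 + 0 − 2 + 1 = -2.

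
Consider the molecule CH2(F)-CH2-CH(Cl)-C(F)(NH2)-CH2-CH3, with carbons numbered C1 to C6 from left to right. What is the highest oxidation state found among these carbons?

+2

Tallying each carbon's bonds:
C1: 1C, 2H, 1F → 0 − 2 + 1 = -1
C2: 2C, 2H → 0 − 2 = -2
C3: 2C, 1H, 1Cl → 0 − 1 + 1 = 0
C4: 2C, 1N, 1F → 0 + 1 + 1 = +2
C5: 2C, 2H → 0 − 2 = -2
C6: 1C, 3H → 0 − 3 = -3
The highest value is +2.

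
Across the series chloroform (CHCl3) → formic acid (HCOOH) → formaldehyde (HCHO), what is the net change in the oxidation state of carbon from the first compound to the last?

-2

Carbon oxidation states along the series — chloroform: +2, formic acid: +2, formaldehyde: 0.
Net change = 0 − (+2) = -2.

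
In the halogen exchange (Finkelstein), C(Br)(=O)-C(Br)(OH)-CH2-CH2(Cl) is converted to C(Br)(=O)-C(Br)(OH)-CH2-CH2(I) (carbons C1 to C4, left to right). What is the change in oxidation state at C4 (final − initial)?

Before: C4 has 1 bond to C, 2 bonds to H, 1 bond to Cl → oxidation state -1.
After: C4 has 1 bond to C, 2 bonds to H, 1 bond to I → oxidation state -1.
Δ = -1 − (-1) = 0, so no net redox change at C4.

0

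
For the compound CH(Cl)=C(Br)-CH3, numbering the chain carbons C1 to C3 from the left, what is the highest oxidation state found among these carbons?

+1

Count +1 for every bond to an atom more electronegative than carbon and −1 for every bond to one less electronegative; C–C bonds are 0. Tallying each carbon:
C1: 2C, 1H, 1Cl → 0 − 1 + 1 = 0
C2: 3C, 1Br → 0 + 1 = +1
C3: 1C, 3H → 0 − 3 = -3
The highest value is +1.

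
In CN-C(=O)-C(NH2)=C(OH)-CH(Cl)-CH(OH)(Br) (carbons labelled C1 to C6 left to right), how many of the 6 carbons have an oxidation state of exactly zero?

1

Tallying each carbon's bonds:
C1: 1C, 3N → 0 + 3 = +3
C2: 2C, 2O → 0 + 2 = +2
C3: 3C, 1N → 0 + 1 = +1
C4: 3C, 1O → 0 + 1 = +1
C5: 2C, 1H, 1Cl → 0 − 1 + 1 = 0
C6: 1C, 1H, 1O, 1Br → 0 − 1 + 1 + 1 = +1
1 carbon (C5) meets the condition.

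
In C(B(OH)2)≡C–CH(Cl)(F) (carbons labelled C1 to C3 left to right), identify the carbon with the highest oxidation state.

C3

Count +1 for every bond to an atom more electronegative than carbon and −1 for every bond to one less electronegative; C–C bonds are 0. Tallying each carbon:
C1: 3C, 1B → 0 − 1 = -1
C2: 4C → 0 = 0
C3: 1C, 1H, 1F, 1Cl → 0 − 1 + 1 + 1 = +1
The most oxidised carbon is C3 at +1.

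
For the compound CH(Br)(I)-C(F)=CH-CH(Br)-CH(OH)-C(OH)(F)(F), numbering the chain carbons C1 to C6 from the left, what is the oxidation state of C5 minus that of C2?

-1

C5: 2C, 1H, 1O → 0 − 1 + 1 = 0
C2: 3C, 1F → 0 + 1 = +1
Difference: 0 − (+1) = -1.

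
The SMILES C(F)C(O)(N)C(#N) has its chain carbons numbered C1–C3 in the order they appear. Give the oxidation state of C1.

Count +1 for every bond to an atom more electronegative than carbon and −1 for every bond to one less electronegative; C–C bonds are 0.
C1 has one bond to C (0), one bond to H (-1), one bond to H (-1), one bond to F (+1).
Oxidation state = 0 − 1 − 1 + 1 = -1.

-1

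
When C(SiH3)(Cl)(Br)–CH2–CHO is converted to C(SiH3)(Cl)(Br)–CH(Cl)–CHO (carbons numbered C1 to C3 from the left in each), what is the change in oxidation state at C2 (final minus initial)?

+2

Before: C2 has 2 bonds to C, 2 bonds to H → oxidation state -2.
After: C2 has 2 bonds to C, 1 bond to H, 1 bond to Cl → oxidation state 0.
Δ = 0 − (-2) = +2, so this is an oxidation at C2.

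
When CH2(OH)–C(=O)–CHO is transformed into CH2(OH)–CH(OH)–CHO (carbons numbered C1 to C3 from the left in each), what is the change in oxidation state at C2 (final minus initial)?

-2

Before: C2 has 2 bonds to C, 2 bonds to O → oxidation state +2.
After: C2 has 2 bonds to C, 1 bond to H, 1 bond to O → oxidation state 0.
Δ = 0 − (+2) = -2, so this is a reduction at C2.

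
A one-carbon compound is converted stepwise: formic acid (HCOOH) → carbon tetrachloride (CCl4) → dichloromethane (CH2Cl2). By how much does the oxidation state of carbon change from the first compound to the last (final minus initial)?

-2

Carbon oxidation states along the series — formic acid: +2, carbon tetrachloride: +4, dichloromethane: 0.
Net change = 0 − (+2) = -2.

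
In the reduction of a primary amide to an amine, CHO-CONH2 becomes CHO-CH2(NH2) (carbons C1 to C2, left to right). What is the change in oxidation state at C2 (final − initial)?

Before: C2 has 1 bond to C, 2 bonds to O, 1 bond to N → oxidation state +3.
After: C2 has 1 bond to C, 2 bonds to H, 1 bond to N → oxidation state -1.
Δ = -1 − (+3) = -4, so this is a reduction at C2.

-4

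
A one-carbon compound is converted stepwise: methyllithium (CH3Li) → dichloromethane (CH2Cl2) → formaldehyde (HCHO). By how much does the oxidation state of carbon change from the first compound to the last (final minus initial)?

Carbon oxidation states along the series — methyllithium: -4, dichloromethane: 0, formaldehyde: 0.
Net change = 0 − (-4) = +4.

+4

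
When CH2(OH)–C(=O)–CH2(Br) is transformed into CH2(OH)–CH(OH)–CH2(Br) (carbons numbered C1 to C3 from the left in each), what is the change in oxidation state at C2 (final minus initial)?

-2

Before: C2 has 2 bonds to C, 2 bonds to O → oxidation state +2.
After: C2 has 2 bonds to C, 1 bond to H, 1 bond to O → oxidation state 0.
Δ = 0 − (+2) = -2, so this is a reduction at C2.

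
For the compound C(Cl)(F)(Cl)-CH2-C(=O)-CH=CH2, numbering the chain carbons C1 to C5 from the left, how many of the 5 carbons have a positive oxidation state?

2

Tallying each carbon's bonds:
C1: 1C, 1F, 2Cl → 0 + 1 + 2 = +3
C2: 2C, 2H → 0 − 2 = -2
C3: 2C, 2O → 0 + 2 = +2
C4: 3C, 1H → 0 − 1 = -1
C5: 2C, 2H → 0 − 2 = -2
2 carbons (C1, C3) meet the condition.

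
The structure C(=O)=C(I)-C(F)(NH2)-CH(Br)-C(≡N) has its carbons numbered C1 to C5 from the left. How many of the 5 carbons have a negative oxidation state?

Tallying each carbon's bonds:
C1: 2C, 2O → 0 + 2 = +2
C2: 3C, 1I → 0 + 1 = +1
C3: 2C, 1N, 1F → 0 + 1 + 1 = +2
C4: 2C, 1H, 1Br → 0 − 1 + 1 = 0
C5: 1C, 3N → 0 + 3 = +3
0 carbons meet the condition.

0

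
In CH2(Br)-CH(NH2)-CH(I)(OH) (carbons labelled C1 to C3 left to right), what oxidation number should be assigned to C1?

-1

Assign +1 per bond to O/N/halogen, −1 per bond to H or an electropositive element, and 0 per bond to carbon.
C1 has one bond to C (0), one bond to Br (+1), one bond to H (-1), one bond to H (-1).
Oxidation state = 0 + 1 − 1 − 1 = -1.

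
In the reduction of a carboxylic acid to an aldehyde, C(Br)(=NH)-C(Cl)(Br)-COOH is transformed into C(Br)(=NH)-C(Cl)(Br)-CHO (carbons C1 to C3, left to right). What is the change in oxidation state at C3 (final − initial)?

Before: C3 has 1 bond to C, 3 bonds to O → oxidation state +3.
After: C3 has 1 bond to C, 1 bond to H, 2 bonds to O → oxidation state +1.
Δ = +1 − (+3) = -2, so this is a reduction at C3.

-2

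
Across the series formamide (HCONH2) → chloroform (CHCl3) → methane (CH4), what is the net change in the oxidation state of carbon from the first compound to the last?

-6

Carbon oxidation states along the series — formamide: +2, chloroform: +2, methane: -4.
Net change = -4 − (+2) = -6.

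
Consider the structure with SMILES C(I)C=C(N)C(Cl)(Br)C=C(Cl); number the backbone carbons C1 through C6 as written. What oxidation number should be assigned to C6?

C6 has a double bond to C (2×0 = 0), one bond to Cl (+1), one bond to H (-1).
Oxidation state = 0 + 1 − 1 = 0.

0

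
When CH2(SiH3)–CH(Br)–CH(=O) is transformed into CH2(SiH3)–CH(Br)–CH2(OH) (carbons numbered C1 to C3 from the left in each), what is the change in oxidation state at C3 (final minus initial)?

-2

Before: C3 has 1 bond to C, 1 bond to H, 2 bonds to O → oxidation state +1.
After: C3 has 1 bond to C, 2 bonds to H, 1 bond to O → oxidation state -1.
Δ = -1 − (+1) = -2, so this is a reduction at C3.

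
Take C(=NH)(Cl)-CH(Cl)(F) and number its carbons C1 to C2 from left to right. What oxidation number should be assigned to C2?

+1

Bonds to more-electronegative neighbours contribute +1 each, bonds to H or metals contribute −1 each, and C–C bonds contribute 0.
C2 has one bond to C (0), one bond to Cl (+1), one bond to H (-1), one bond to F (+1).
Oxidation state = 0 + 1 − 1 + 1 = +1.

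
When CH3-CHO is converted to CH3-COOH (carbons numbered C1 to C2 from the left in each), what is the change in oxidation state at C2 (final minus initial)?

+2

Before: C2 has 1 bond to C, 1 bond to H, 2 bonds to O → oxidation state +1.
After: C2 has 1 bond to C, 3 bonds to O → oxidation state +3.
Δ = +3 − (+1) = +2, so this is an oxidation at C2.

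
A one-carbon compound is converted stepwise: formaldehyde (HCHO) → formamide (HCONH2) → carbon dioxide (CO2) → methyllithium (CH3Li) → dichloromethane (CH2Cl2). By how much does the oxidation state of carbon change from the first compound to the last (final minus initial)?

Carbon oxidation states along the series — formaldehyde: 0, formamide: +2, carbon dioxide: +4, methyllithium: -4, dichloromethane: 0.
Net change = 0 − (0) = 0.

0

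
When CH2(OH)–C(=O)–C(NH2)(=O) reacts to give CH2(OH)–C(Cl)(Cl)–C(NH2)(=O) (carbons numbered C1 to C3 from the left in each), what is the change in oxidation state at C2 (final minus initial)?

Before: C2 has 2 bonds to C, 2 bonds to O → oxidation state +2.
After: C2 has 2 bonds to C, 2 bonds to Cl → oxidation state +2.
Δ = +2 − (+2) = 0, so no net redox change at C2.

0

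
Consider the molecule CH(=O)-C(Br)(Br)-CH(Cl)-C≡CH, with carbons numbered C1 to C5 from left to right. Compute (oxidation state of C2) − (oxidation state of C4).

+2

C2: 2C, 2Br → 0 + 2 = +2
C4: 4C → 0 = 0
Difference: +2 − (0) = +2.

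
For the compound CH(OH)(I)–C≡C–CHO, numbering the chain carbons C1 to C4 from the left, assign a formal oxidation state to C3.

C3 has a triple bond to C (3×0 = 0), one bond to C (0).
Oxidation state = 0 + 0 = 0.

0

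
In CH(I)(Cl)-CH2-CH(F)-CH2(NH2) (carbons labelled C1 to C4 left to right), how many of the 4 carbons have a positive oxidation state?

1

Bonds to more-electronegative neighbours contribute +1 each, bonds to H or metals contribute −1 each, and C–C bonds contribute 0. Tallying each carbon:
C1: 1C, 1H, 1Cl, 1I → 0 − 1 + 1 + 1 = +1
C2: 2C, 2H → 0 − 2 = -2
C3: 2C, 1H, 1F → 0 − 1 + 1 = 0
C4: 1C, 2H, 1N → 0 − 2 + 1 = -1
1 carbon (C1) meets the condition.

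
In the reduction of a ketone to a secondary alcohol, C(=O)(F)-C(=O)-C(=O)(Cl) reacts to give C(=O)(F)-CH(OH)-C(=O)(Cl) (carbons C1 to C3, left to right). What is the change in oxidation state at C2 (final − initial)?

Before: C2 has 2 bonds to C, 2 bonds to O → oxidation state +2.
After: C2 has 2 bonds to C, 1 bond to H, 1 bond to O → oxidation state 0.
Δ = 0 − (+2) = -2, so this is a reduction at C2.

-2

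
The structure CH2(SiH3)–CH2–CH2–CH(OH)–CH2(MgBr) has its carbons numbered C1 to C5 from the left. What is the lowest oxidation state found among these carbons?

-3

Count +1 for every bond to an atom more electronegative than carbon and −1 for every bond to one less electronegative; C–C bonds are 0. Tallying each carbon:
C1: 1C, 2H, 1Si → 0 − 2 − 1 = -3
C2: 2C, 2H → 0 − 2 = -2
C3: 2C, 2H → 0 − 2 = -2
C4: 2C, 1H, 1O → 0 − 1 + 1 = 0
C5: 1C, 2H, 1Mg → 0 − 2 − 1 = -3
The lowest value is -3.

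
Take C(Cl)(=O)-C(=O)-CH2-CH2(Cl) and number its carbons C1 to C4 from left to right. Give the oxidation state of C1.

+3

Bonds to more-electronegative neighbours contribute +1 each, bonds to H or metals contribute −1 each, and C–C bonds contribute 0.
C1 has one bond to C (0), one bond to Cl (+1), a double bond to O (2×+1 = +2).
Oxidation state = 0 + 1 + 2 = +3.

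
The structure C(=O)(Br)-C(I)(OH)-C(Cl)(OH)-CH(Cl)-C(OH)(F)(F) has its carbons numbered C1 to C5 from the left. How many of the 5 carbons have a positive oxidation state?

4

Tallying each carbon's bonds:
C1: 1C, 2O, 1Br → 0 + 2 + 1 = +3
C2: 2C, 1O, 1I → 0 + 1 + 1 = +2
C3: 2C, 1O, 1Cl → 0 + 1 + 1 = +2
C4: 2C, 1H, 1Cl → 0 − 1 + 1 = 0
C5: 1C, 1O, 2F → 0 + 1 + 2 = +3
4 carbons (C1, C2, C3, C5) meet the condition.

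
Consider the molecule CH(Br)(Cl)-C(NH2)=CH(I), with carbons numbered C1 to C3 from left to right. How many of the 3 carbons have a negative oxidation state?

Tallying each carbon's bonds:
C1: 1C, 1H, 1Cl, 1Br → 0 − 1 + 1 + 1 = +1
C2: 3C, 1N → 0 + 1 = +1
C3: 2C, 1H, 1I → 0 − 1 + 1 = 0
0 carbons meet the condition.

0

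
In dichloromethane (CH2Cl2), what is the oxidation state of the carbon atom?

0

The carbon has one bond to H (-1), one bond to H (-1), one bond to Cl (+1), one bond to Cl (+1).
Oxidation state = -1 − 1 + 1 + 1 = 0.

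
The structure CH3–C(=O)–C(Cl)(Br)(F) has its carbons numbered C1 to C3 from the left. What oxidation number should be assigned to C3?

+3

C3 has one bond to C (0), one bond to Cl (+1), one bond to Br (+1), one bond to F (+1).
Oxidation state = 0 + 1 + 1 + 1 = +3.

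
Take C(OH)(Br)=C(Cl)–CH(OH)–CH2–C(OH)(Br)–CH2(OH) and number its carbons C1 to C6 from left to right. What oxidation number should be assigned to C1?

+2

C1 has a double bond to C (2×0 = 0), one bond to O (+1), one bond to Br (+1).
Oxidation state = 0 + 1 + 1 = +2.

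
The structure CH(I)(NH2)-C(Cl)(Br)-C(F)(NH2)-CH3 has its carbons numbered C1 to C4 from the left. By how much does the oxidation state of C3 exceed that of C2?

C3: 2C, 1N, 1F → 0 + 1 + 1 = +2
C2: 2C, 1Cl, 1Br → 0 + 1 + 1 = +2
Difference: +2 − (+2) = 0.

0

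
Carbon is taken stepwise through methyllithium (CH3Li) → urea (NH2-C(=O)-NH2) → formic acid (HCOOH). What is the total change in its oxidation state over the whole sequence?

+6

Carbon oxidation states along the series — methyllithium: -4, urea: +4, formic acid: +2.
Net change = +2 − (-4) = +6.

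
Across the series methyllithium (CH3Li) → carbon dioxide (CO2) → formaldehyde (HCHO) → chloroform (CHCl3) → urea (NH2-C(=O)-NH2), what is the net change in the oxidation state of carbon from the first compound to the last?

+8

Carbon oxidation states along the series — methyllithium: -4, carbon dioxide: +4, formaldehyde: 0, chloroform: +2, urea: +4.
Net change = +4 − (-4) = +8.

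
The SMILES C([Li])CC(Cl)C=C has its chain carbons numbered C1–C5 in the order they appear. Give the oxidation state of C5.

C5 has a double bond to C (2×0 = 0), one bond to H (-1), one bond to H (-1).
Oxidation state = 0 − 1 − 1 = -2.

-2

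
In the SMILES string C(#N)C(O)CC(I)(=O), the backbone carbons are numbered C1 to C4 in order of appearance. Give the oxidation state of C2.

0

Bonds to more-electronegative neighbours contribute +1 each, bonds to H or metals contribute −1 each, and C–C bonds contribute 0.
C2 has one bond to C (0), one bond to C (0), one bond to O (+1), one bond to H (-1).
Oxidation state = 0 + 0 + 1 − 1 = 0.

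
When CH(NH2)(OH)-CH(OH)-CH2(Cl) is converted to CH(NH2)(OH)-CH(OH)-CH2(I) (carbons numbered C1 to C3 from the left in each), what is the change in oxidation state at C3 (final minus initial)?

0

Before: C3 has 1 bond to C, 2 bonds to H, 1 bond to Cl → oxidation state -1.
After: C3 has 1 bond to C, 2 bonds to H, 1 bond to I → oxidation state -1.
Δ = -1 − (-1) = 0, so no net redox change at C3.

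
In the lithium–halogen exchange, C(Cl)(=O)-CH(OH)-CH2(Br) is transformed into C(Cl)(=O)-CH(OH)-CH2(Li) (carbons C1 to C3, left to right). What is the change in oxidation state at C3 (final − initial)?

-2

Before: C3 has 1 bond to C, 2 bonds to H, 1 bond to Br → oxidation state -1.
After: C3 has 1 bond to C, 2 bonds to H, 1 bond to Li → oxidation state -3.
Δ = -3 − (-1) = -2, so this is a reduction at C3.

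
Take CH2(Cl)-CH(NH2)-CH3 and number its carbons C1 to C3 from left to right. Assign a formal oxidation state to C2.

C2 has one bond to C (0), one bond to C (0), one bond to N (+1), one bond to H (-1).
Oxidation state = 0 + 0 + 1 − 1 = 0.

0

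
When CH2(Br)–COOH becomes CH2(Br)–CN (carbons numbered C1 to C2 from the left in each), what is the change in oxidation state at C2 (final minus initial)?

0

Before: C2 has 1 bond to C, 3 bonds to O → oxidation state +3.
After: C2 has 1 bond to C, 3 bonds to N → oxidation state +3.
Δ = +3 − (+3) = 0, so no net redox change at C2.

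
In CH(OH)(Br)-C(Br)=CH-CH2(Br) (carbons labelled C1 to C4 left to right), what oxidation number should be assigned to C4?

-1

Each bond to a more electronegative atom (O, N, halogen) counts +1, each bond to a less electronegative atom (H, metal, B, Si) counts −1, and each C–C bond counts 0.
C4 has one bond to C (0), one bond to Br (+1), one bond to H (-1), one bond to H (-1).
Oxidation state = 0 + 1 − 1 − 1 = -1.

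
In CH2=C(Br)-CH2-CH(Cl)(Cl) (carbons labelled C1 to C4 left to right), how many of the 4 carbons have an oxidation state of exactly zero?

Assign +1 per bond to O/N/halogen, −1 per bond to H or an electropositive element, and 0 per bond to carbon. Tallying each carbon:
C1: 2C, 2H → 0 − 2 = -2
C2: 3C, 1Br → 0 + 1 = +1
C3: 2C, 2H → 0 − 2 = -2
C4: 1C, 1H, 2Cl → 0 − 1 + 2 = +1
0 carbons meet the condition.

0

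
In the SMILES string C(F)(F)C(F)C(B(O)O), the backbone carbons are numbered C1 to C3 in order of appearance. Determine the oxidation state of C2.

C2 has one bond to C (0), one bond to C (0), one bond to H (-1), one bond to F (+1).
Oxidation state = 0 + 0 − 1 + 1 = 0.

0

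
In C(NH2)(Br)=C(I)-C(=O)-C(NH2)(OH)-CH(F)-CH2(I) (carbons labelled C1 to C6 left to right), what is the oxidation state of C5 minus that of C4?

C5: 2C, 1H, 1F → 0 − 1 + 1 = 0
C4: 2C, 1O, 1N → 0 + 1 + 1 = +2
Difference: 0 − (+2) = -2.

-2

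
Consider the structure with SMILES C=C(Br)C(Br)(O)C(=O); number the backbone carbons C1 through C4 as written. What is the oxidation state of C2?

+1

Each bond to a more electronegative atom (O, N, halogen) counts +1, each bond to a less electronegative atom (H, metal, B, Si) counts −1, and each C–C bond counts 0.
C2 has a double bond to C (2×0 = 0), one bond to C (0), one bond to Br (+1).
Oxidation state = 0 + 0 + 1 = +1.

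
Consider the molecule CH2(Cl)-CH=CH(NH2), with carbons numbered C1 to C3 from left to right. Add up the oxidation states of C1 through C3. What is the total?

Each bond to a more electronegative atom (O, N, halogen) counts +1, each bond to a less electronegative atom (H, metal, B, Si) counts −1, and each C–C bond counts 0. Tallying each carbon:
C1: 1C, 2H, 1Cl → 0 − 2 + 1 = -1
C2: 3C, 1H → 0 − 1 = -1
C3: 2C, 1H, 1N → 0 − 1 + 1 = 0
Sum = -1 − 1 + 0 = -2.

-2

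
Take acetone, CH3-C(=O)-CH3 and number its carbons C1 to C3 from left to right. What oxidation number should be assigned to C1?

-3

C1 has one bond to H (-1), one bond to H (-1), one bond to H (-1), one bond to C (0).
Oxidation state = -1 − 1 − 1 + 0 = -3.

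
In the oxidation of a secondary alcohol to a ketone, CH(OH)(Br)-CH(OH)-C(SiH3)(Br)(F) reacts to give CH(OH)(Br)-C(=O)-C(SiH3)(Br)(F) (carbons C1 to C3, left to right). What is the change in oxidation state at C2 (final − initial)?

+2

Before: C2 has 2 bonds to C, 1 bond to H, 1 bond to O → oxidation state 0.
After: C2 has 2 bonds to C, 2 bonds to O → oxidation state +2.
Δ = +2 − (0) = +2, so this is an oxidation at C2.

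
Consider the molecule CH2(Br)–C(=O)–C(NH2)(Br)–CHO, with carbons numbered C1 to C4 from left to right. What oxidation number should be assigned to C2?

C2 has one bond to C (0), one bond to C (0), a double bond to O (2×+1 = +2).
Oxidation state = 0 + 0 + 2 = +2.

+2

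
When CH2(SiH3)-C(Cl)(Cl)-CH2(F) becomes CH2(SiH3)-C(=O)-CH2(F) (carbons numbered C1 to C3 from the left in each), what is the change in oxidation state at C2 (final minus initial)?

0

Before: C2 has 2 bonds to C, 2 bonds to Cl → oxidation state +2.
After: C2 has 2 bonds to C, 2 bonds to O → oxidation state +2.
Δ = +2 − (+2) = 0, so no net redox change at C2.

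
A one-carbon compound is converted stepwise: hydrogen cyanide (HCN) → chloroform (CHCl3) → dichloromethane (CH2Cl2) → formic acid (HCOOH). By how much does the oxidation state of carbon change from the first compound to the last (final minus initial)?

Carbon oxidation states along the series — hydrogen cyanide: +2, chloroform: +2, dichloromethane: 0, formic acid: +2.
Net change = +2 − (+2) = 0.

0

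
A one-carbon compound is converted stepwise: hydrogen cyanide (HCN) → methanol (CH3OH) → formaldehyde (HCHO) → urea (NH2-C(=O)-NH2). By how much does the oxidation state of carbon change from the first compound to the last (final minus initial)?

Carbon oxidation states along the series — hydrogen cyanide: +2, methanol: -2, formaldehyde: 0, urea: +4.
Net change = +4 − (+2) = +2.

+2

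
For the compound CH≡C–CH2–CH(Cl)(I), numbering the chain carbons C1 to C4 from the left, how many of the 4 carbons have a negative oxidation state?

Count +1 for every bond to an atom more electronegative than carbon and −1 for every bond to one less electronegative; C–C bonds are 0. Tallying each carbon:
C1: 3C, 1H → 0 − 1 = -1
C2: 4C → 0 = 0
C3: 2C, 2H → 0 − 2 = -2
C4: 1C, 1H, 1Cl, 1I → 0 − 1 + 1 + 1 = +1
2 carbons (C1, C3) meet the condition.

2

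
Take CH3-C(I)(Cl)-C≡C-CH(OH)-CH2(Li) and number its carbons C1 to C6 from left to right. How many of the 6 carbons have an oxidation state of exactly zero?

Tallying each carbon's bonds:
C1: 1C, 3H → 0 − 3 = -3
C2: 2C, 1Cl, 1I → 0 + 1 + 1 = +2
C3: 4C → 0 = 0
C4: 4C → 0 = 0
C5: 2C, 1H, 1O → 0 − 1 + 1 = 0
C6: 1C, 2H, 1Li → 0 − 2 − 1 = -3
3 carbons (C3, C4, C5) meet the condition.

3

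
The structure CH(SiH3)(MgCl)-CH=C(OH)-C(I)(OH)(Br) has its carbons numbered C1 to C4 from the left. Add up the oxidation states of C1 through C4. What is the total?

Tallying each carbon's bonds:
C1: 1C, 1H, 1Mg, 1Si → 0 − 1 − 1 − 1 = -3
C2: 3C, 1H → 0 − 1 = -1
C3: 3C, 1O → 0 + 1 = +1
C4: 1C, 1O, 1Br, 1I → 0 + 1 + 1 + 1 = +3
Sum = -3 − 1 + 1 + 3 = 0.

0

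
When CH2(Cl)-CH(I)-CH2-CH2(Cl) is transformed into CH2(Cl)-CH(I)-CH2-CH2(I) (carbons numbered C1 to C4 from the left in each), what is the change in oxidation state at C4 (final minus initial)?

0

Before: C4 has 1 bond to C, 2 bonds to H, 1 bond to Cl → oxidation state -1.
After: C4 has 1 bond to C, 2 bonds to H, 1 bond to I → oxidation state -1.
Δ = -1 − (-1) = 0, so no net redox change at C4.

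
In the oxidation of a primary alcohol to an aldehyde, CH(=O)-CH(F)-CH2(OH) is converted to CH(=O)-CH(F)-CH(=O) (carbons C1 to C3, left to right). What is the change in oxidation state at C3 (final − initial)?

+2

Before: C3 has 1 bond to C, 2 bonds to H, 1 bond to O → oxidation state -1.
After: C3 has 1 bond to C, 1 bond to H, 2 bonds to O → oxidation state +1.
Δ = +1 − (-1) = +2, so this is an oxidation at C3.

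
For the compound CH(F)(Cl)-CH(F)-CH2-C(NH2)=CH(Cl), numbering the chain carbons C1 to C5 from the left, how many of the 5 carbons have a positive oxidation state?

Tallying each carbon's bonds:
C1: 1C, 1H, 1F, 1Cl → 0 − 1 + 1 + 1 = +1
C2: 2C, 1H, 1F → 0 − 1 + 1 = 0
C3: 2C, 2H → 0 − 2 = -2
C4: 3C, 1N → 0 + 1 = +1
C5: 2C, 1H, 1Cl → 0 − 1 + 1 = 0
2 carbons (C1, C4) meet the condition.

2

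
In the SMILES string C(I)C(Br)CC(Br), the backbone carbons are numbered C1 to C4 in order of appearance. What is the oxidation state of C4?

Count +1 for every bond to an atom more electronegative than carbon and −1 for every bond to one less electronegative; C–C bonds are 0.
C4 has one bond to C (0), one bond to H (-1), one bond to H (-1), one bond to Br (+1).
Oxidation state = 0 − 1 − 1 + 1 = -1.

-1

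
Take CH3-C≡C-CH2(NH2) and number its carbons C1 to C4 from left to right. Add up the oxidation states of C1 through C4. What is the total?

-4

Tallying each carbon's bonds:
C1: 1C, 3H → 0 − 3 = -3
C2: 4C → 0 = 0
C3: 4C → 0 = 0
C4: 1C, 2H, 1N → 0 − 2 + 1 = -1
Sum = -3 + 0 + 0 − 1 = -4.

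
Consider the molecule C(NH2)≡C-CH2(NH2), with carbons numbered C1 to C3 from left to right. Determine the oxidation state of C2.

0

C2 has a triple bond to C (3×0 = 0), one bond to C (0).
Oxidation state = 0 + 0 = 0.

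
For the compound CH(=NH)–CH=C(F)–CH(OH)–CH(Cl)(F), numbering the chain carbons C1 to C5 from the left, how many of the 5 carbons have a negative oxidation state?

1

Count +1 for every bond to an atom more electronegative than carbon and −1 for every bond to one less electronegative; C–C bonds are 0. Tallying each carbon:
C1: 1C, 1H, 2N → 0 − 1 + 2 = +1
C2: 3C, 1H → 0 − 1 = -1
C3: 3C, 1F → 0 + 1 = +1
C4: 2C, 1H, 1O → 0 − 1 + 1 = 0
C5: 1C, 1H, 1F, 1Cl → 0 − 1 + 1 + 1 = +1
1 carbon (C2) meets the condition.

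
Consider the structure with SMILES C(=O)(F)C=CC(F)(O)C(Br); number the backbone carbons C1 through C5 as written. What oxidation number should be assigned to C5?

-1

Count +1 for every bond to an atom more electronegative than carbon and −1 for every bond to one less electronegative; C–C bonds are 0.
C5 has one bond to C (0), one bond to H (-1), one bond to Br (+1), one bond to H (-1).
Oxidation state = 0 − 1 + 1 − 1 = -1.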